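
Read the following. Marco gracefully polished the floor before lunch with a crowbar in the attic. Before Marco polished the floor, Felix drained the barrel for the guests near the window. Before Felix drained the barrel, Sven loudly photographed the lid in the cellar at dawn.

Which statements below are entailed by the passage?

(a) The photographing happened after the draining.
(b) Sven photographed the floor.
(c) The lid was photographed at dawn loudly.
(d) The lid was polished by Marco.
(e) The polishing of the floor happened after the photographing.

(a) Not entailed — the narrative places the photographing before the draining, not after.
(b) Not entailed — Sven photographed the lid, not the floor; the floor belongs to the polishing event.
(c) Entailed — the original entails any weakening of itself; this just drops 'in the cellar' and generalizes the agent.
(d) Not entailed — Marco polished the floor, not the lid; the lid belongs to the photographing event.
(e) Entailed — the narrative places the photographing before the polishing.

(c), (e)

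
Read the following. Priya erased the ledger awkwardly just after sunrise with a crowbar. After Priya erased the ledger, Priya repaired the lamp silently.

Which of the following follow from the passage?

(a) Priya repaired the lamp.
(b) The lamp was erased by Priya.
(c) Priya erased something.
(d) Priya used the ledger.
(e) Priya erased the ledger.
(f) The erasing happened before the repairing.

(a) Entailed — the original entails any weakening of itself; this just drops 'silently'.
(b) Not entailed — Priya erased the ledger, not the lamp; the lamp belongs to the repairing event.
(c) Entailed — this follows by dropping conjuncts from the erasing event's description.
(d) Not entailed — the ledger is the patient, not an instrument — Priya used a crowbar.
(e) Entailed — every conjunct here is already in the original erasing event.
(f) Entailed — the narrative places the erasing before the repairing.

(a), (c), (e), (f)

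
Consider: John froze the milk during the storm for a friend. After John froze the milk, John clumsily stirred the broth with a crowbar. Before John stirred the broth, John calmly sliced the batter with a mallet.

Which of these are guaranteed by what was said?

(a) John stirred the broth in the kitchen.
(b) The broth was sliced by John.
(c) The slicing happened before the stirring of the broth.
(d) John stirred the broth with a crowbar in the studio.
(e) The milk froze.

(c), (e)

(a) Not entailed — 'in the kitchen' adds information not in the original event.
(b) Not entailed — John sliced the batter, not the broth; the broth belongs to the stirring event.
(c) Entailed — the narrative places the slicing before the stirring.
(d) Not entailed — 'in the studio' adds information not in the original event.
(e) Entailed — 'John froze the milk' is causative; it entails the inchoative 'the milk froze'.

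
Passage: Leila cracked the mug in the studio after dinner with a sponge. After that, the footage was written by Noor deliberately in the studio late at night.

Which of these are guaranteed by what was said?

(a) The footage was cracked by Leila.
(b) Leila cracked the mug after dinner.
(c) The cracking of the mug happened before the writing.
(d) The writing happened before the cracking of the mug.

(a) Not entailed — Leila cracked the mug, not the footage; the footage belongs to the writing event.
(b) Entailed — dropping 'in the studio', 'with a sponge' leaves a sub-description the original still satisfies.
(c) Entailed — the narrative places the cracking before the writing.
(d) Not entailed — the narrative places the cracking before the writing, not after.

(b), (c)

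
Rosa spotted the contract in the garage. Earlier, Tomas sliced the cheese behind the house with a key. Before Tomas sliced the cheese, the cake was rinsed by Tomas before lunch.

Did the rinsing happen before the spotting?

The narrative orders the rinsing before the spotting.

yes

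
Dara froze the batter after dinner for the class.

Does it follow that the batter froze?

yes

'Dara froze the batter' is the causative; it entails the inchoative 'the batter froze'.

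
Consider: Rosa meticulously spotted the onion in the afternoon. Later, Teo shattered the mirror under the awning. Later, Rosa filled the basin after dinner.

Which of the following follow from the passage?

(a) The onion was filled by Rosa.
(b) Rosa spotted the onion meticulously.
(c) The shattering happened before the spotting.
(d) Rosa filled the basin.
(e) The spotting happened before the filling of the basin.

(b), (d), (e)

(a) Not entailed — Rosa filled the basin, not the onion; the onion belongs to the spotting event.
(b) Entailed — dropping 'in the afternoon' leaves a sub-description the original still satisfies.
(c) Not entailed — the narrative places the spotting before the shattering, not after.
(d) Entailed — dropping 'after dinner' leaves a sub-description the original still satisfies.
(e) Entailed — the narrative places the spotting before the filling.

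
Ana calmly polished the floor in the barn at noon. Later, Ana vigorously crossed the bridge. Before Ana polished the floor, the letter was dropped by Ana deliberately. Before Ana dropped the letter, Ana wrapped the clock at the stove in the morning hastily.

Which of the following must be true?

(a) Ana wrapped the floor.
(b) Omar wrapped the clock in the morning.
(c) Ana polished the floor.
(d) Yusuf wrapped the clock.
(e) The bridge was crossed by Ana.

(c), (e)

(a) Not entailed — Ana wrapped the clock, not the floor; the floor belongs to the polishing event.
(b) Not entailed — the passage has Ana wrapping the clock, not Omar.
(c) Entailed — this follows by dropping conjuncts from the polishing event's description.
(d) Not entailed — the passage has Ana wrapping the clock, not Yusuf.
(e) Entailed — dropping 'vigorously' leaves a sub-description the original still satisfies.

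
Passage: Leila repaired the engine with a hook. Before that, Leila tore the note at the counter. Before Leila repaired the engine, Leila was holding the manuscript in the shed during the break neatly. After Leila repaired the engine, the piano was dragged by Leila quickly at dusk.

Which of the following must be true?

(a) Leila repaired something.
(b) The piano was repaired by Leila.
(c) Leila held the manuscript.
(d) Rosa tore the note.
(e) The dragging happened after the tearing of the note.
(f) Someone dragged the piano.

(a), (c), (e), (f)

(a) Entailed — this follows by dropping conjuncts from the repairing event's description.
(b) Not entailed — Leila repaired the engine, not the piano; the piano belongs to the dragging event.
(c) Entailed — 'hold' is an activity; 'was holding' entails that some holding happened, so 'held' holds.
(d) Not entailed — the passage has Leila tearing the note, not Rosa.
(e) Entailed — the narrative places the tearing before the dragging.
(f) Entailed — this follows by dropping conjuncts from the dragging event's description.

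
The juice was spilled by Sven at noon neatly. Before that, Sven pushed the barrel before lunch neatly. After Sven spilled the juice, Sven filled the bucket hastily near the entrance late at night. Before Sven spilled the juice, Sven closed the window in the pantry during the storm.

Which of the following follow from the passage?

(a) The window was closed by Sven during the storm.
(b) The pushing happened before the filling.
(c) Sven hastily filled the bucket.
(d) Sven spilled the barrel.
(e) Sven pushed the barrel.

(a) Entailed — every conjunct here is already in the original closing event.
(b) Entailed — the narrative places the pushing before the filling.
(c) Entailed — this follows by dropping conjuncts from the filling event's description.
(d) Not entailed — Sven spilled the juice, not the barrel; the barrel belongs to the pushing event.
(e) Entailed — the original entails any weakening of itself; this just drops 'neatly', 'before lunch'.

(a), (b), (c), (e)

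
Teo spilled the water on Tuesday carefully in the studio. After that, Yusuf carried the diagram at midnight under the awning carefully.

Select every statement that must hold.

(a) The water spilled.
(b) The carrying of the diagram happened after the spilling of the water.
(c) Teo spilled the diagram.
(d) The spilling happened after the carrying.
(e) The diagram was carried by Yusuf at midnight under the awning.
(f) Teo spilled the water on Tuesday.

(a) Entailed — 'Teo spilled the water' is causative; it entails the inchoative 'the water spilled'.
(b) Entailed — the narrative places the spilling before the carrying.
(c) Not entailed — Teo spilled the water, not the diagram; the diagram belongs to the carrying event.
(d) Not entailed — the narrative places the spilling before the carrying, not after.
(e) Entailed — every conjunct here is already in the original carrying event.
(f) Entailed — every conjunct here is already in the original spilling event.

(a), (b), (e), (f)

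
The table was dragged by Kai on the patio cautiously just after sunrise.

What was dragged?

the table

'the table' marks the patient of the dragging event.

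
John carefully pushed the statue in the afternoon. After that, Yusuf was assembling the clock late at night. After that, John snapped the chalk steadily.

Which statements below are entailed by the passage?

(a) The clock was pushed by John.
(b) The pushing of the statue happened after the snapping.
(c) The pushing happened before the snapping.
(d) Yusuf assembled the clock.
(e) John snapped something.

(c), (e)

(a) Not entailed — John pushed the statue, not the clock; the clock belongs to the assembling event.
(b) Not entailed — the narrative places the pushing before the snapping, not after.
(c) Entailed — the narrative places the pushing before the snapping.
(d) Not entailed — 'was assembling' is progressive on an accomplishment; it does not entail the completed 'assembled'.
(e) Entailed — dropping 'steadily' and generalizing the patient leaves a sub-description the original still satisfies.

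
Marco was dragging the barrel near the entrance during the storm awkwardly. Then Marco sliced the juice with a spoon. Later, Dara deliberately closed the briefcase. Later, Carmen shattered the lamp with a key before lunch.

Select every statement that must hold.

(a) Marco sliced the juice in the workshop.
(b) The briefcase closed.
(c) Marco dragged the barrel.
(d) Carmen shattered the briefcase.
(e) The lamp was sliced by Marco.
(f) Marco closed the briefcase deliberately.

(b), (c)

(a) Not entailed — 'in the workshop' adds information not in the original event.
(b) Entailed — 'Dara closed the briefcase' is causative; it entails the inchoative 'the briefcase closed'.
(c) Entailed — 'drag' is an activity; 'was dragging' entails that some dragging happened, so 'dragged' holds.
(d) Not entailed — Carmen shattered the lamp, not the briefcase; the briefcase belongs to the closing event.
(e) Not entailed — Marco sliced the juice, not the lamp; the lamp belongs to the shattering event.
(f) Not entailed — the passage has Dara closing the briefcase, not Marco.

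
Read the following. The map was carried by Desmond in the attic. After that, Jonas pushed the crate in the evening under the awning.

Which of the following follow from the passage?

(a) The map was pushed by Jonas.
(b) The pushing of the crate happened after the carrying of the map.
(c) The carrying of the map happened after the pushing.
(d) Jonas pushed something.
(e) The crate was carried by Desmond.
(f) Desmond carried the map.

(a) Not entailed — Jonas pushed the crate, not the map; the map belongs to the carrying event.
(b) Entailed — the narrative places the carrying before the pushing.
(c) Not entailed — the narrative places the carrying before the pushing, not after.
(d) Entailed — the original entails any weakening of itself; this just drops 'under the awning', 'in the evening' and generalizes the patient.
(e) Not entailed — Desmond carried the map, not the crate; the crate belongs to the pushing event.
(f) Entailed — this follows by dropping conjuncts from the carrying event's description.

(b), (d), (f)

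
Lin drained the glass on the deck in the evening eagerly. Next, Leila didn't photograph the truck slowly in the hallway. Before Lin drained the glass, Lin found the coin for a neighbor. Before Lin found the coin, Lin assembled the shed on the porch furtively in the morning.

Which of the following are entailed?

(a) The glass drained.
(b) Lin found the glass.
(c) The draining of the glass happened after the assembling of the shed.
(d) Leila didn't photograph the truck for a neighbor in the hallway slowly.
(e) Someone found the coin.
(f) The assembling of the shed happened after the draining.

(a) Entailed — 'Lin drained the glass' is causative; it entails the inchoative 'the glass drained'.
(b) Not entailed — Lin found the coin, not the glass; the glass belongs to the draining event.
(c) Entailed — the narrative places the assembling before the draining.
(d) Entailed — under negation, adding a further restriction is entailed: if no such photographing event occurred, none occurred for a neighbor either.
(e) Entailed — dropping 'for a neighbor' and generalizing the agent leaves a sub-description the original still satisfies.
(f) Not entailed — the narrative places the assembling before the draining, not after.

(a), (c), (d), (e)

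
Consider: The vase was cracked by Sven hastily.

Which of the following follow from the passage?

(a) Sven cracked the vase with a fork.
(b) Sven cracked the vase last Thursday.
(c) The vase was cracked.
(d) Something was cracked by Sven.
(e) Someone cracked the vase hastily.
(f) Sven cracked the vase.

(c), (d), (e), (f)

(a) Not entailed — 'with a fork' adds information not in the original event.
(b) Not entailed — 'last Thursday' adds information not in the original event.
(c) Entailed — dropping 'hastily' and generalizing the agent leaves a sub-description the original still satisfies.
(d) Entailed — dropping 'hastily' and generalizing the patient leaves a sub-description the original still satisfies.
(e) Entailed — this follows by dropping conjuncts from the cracking event's description.
(f) Entailed — the original entails any weakening of itself; this just drops 'hastily'.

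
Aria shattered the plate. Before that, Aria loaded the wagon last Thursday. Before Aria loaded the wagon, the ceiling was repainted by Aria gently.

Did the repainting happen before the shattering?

yes

The narrative orders the repainting before the shattering.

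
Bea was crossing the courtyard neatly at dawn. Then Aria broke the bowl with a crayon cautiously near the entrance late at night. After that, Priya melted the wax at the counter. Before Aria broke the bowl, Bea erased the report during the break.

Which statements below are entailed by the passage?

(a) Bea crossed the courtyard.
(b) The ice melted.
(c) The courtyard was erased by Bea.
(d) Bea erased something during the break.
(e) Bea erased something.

(a) Not entailed — 'was crossing' is progressive on an accomplishment; it does not entail the completed 'crossed'.
(b) Not entailed — the wax is what melted, not the ice.
(c) Not entailed — Bea erased the report, not the courtyard; the courtyard belongs to the crossing event.
(d) Entailed — this follows by dropping conjuncts from the erasing event's description.
(e) Entailed — every conjunct here is already in the original erasing event.

(d), (e)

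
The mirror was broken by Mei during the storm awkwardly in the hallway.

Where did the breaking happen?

'in the hallway' marks the location of the breaking event.

in the hallway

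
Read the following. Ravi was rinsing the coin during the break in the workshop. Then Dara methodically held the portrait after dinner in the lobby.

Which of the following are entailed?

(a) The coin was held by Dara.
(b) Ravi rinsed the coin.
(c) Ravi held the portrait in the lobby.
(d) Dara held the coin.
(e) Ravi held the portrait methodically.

(a) Not entailed — Dara held the portrait, not the coin; the coin belongs to the rinsing event.
(b) Entailed — 'rinse' is an activity; 'was rinsing' entails that some rinsing happened, so 'rinsed' holds.
(c) Not entailed — the passage has Dara holding the portrait, not Ravi.
(d) Not entailed — Dara held the portrait, not the coin; the coin belongs to the rinsing event.
(e) Not entailed — the passage has Dara holding the portrait, not Ravi.

(b)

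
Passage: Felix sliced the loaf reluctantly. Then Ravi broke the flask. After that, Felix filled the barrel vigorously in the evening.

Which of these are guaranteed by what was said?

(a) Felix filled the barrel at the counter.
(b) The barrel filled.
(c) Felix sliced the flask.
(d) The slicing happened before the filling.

(a) Not entailed — 'at the counter' adds information not in the original event.
(b) Entailed — 'Felix filled the barrel' is causative; it entails the inchoative 'the barrel filled'.
(c) Not entailed — Felix sliced the loaf, not the flask; the flask belongs to the breaking event.
(d) Entailed — the narrative places the slicing before the filling.

(b), (d)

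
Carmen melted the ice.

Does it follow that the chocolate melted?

no

Nothing is said about any chocolate; only the ice is affected.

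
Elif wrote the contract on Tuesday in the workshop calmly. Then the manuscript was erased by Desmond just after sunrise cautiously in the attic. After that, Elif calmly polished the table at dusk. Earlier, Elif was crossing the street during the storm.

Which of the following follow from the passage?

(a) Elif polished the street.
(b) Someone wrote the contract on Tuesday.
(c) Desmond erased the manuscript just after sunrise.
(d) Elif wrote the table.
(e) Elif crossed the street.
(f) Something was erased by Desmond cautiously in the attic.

(b), (c), (f)

(a) Not entailed — Elif polished the table, not the street; the street belongs to the crossing event.
(b) Entailed — every conjunct here is already in the original writing event.
(c) Entailed — this follows by dropping conjuncts from the erasing event's description.
(d) Not entailed — Elif wrote the contract, not the table; the table belongs to the polishing event.
(e) Not entailed — 'was crossing' is progressive on an accomplishment; it does not entail the completed 'crossed'.
(f) Entailed — this follows by dropping conjuncts from the erasing event's description.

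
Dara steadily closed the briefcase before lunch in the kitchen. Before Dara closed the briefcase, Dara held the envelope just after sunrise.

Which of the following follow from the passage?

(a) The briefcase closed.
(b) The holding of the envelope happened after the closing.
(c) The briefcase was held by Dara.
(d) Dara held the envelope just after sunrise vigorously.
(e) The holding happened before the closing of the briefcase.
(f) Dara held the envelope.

(a) Entailed — 'Dara closed the briefcase' is causative; it entails the inchoative 'the briefcase closed'.
(b) Not entailed — the narrative places the holding before the closing, not after.
(c) Not entailed — Dara held the envelope, not the briefcase; the briefcase belongs to the closing event.
(d) Not entailed — 'vigorously' adds information not in the original event.
(e) Entailed — the narrative places the holding before the closing.
(f) Entailed — dropping 'just after sunrise' leaves a sub-description the original still satisfies.

(a), (e), (f)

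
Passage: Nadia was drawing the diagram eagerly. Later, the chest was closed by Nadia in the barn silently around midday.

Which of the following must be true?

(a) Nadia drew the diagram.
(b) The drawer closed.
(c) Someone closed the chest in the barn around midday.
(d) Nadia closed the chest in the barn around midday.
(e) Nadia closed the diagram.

(a) Not entailed — 'was drawing' is progressive on an accomplishment; it does not entail the completed 'drew'.
(b) Not entailed — the chest is what closed, not the drawer.
(c) Entailed — every conjunct here is already in the original closing event.
(d) Entailed — the original entails any weakening of itself; this just drops 'silently'.
(e) Not entailed — Nadia closed the chest, not the diagram; the diagram belongs to the drawing event.

(c), (d)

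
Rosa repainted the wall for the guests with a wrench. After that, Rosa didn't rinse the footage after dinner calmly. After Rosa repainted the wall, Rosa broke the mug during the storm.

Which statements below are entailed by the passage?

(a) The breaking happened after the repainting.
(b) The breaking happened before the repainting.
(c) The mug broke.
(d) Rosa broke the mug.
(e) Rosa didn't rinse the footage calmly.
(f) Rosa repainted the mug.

(a) Entailed — the narrative places the repainting before the breaking.
(b) Not entailed — the narrative places the repainting before the breaking, not after.
(c) Entailed — 'Rosa broke the mug' is causative; it entails the inchoative 'the mug broke'.
(d) Entailed — this follows by dropping conjuncts from the breaking event's description.
(e) Not entailed — dropping 'after dinner' under negation is not valid — the original leaves open that Rosa rinsed the footage some other way.
(f) Not entailed — Rosa repainted the wall, not the mug; the mug belongs to the breaking event.

(a), (c), (d)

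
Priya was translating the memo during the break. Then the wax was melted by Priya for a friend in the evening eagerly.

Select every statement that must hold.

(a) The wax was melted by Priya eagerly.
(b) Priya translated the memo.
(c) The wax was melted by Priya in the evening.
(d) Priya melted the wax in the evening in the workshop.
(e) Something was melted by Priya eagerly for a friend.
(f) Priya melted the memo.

(a), (c), (e)

(a) Entailed — every conjunct here is already in the original melting event.
(b) Not entailed — 'was translating' is progressive on an accomplishment; it does not entail the completed 'translated'.
(c) Entailed — dropping 'for a friend', 'eagerly' leaves a sub-description the original still satisfies.
(d) Not entailed — 'in the workshop' adds information not in the original event.
(e) Entailed — this follows by dropping conjuncts from the melting event's description.
(f) Not entailed — Priya melted the wax, not the memo; the memo belongs to the translating event.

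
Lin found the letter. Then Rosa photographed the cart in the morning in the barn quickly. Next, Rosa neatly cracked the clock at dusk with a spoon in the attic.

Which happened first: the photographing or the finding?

The connectives place the finding before the photographing.

the finding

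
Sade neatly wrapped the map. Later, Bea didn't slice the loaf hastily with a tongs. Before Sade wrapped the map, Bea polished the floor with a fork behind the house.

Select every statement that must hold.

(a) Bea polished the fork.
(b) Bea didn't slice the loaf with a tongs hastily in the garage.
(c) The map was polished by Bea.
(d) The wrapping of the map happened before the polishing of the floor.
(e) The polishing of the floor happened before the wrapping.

(b), (e)

(a) Not entailed — the fork is the instrument, not what was polished.
(b) Entailed — under negation, adding a further restriction is entailed: if no such slicing event occurred, none occurred in the garage either.
(c) Not entailed — Bea polished the floor, not the map; the map belongs to the wrapping event.
(d) Not entailed — the narrative places the polishing before the wrapping, not after.
(e) Entailed — the narrative places the polishing before the wrapping.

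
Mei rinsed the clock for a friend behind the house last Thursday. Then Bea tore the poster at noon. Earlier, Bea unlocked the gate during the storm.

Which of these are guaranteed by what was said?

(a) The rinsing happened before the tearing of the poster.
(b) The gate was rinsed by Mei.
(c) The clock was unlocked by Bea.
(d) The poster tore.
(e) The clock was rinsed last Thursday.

(a), (d), (e)

(a) Entailed — the narrative places the rinsing before the tearing.
(b) Not entailed — Mei rinsed the clock, not the gate; the gate belongs to the unlocking event.
(c) Not entailed — Bea unlocked the gate, not the clock; the clock belongs to the rinsing event.
(d) Entailed — 'Bea tore the poster' is causative; it entails the inchoative 'the poster tore'.
(e) Entailed — every conjunct here is already in the original rinsing event.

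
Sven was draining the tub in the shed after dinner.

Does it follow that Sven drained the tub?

no

'was draining' is progressive; for an accomplishment like 'drain the tub', it doesn't entail completion.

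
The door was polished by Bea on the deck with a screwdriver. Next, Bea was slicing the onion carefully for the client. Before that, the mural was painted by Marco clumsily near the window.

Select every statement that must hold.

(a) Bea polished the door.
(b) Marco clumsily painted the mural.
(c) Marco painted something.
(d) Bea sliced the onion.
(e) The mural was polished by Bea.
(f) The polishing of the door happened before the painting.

(a) Entailed — every conjunct here is already in the original polishing event.
(b) Entailed — dropping 'near the window' leaves a sub-description the original still satisfies.
(c) Entailed — every conjunct here is already in the original painting event.
(d) Not entailed — 'was slicing' is progressive on an accomplishment; it does not entail the completed 'sliced'.
(e) Not entailed — Bea polished the door, not the mural; the mural belongs to the painting event.
(f) Not entailed — the narrative doesn't order the polishing relative to the painting.

(a), (b), (c)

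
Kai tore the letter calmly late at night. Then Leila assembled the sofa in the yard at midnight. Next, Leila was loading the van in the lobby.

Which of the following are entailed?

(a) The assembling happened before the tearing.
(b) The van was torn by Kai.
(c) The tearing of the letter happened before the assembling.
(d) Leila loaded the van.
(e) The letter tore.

(a) Not entailed — the narrative places the tearing before the assembling, not after.
(b) Not entailed — Kai tore the letter, not the van; the van belongs to the loading event.
(c) Entailed — the narrative places the tearing before the assembling.
(d) Not entailed — 'was loading' is progressive on an accomplishment; it does not entail the completed 'loaded'.
(e) Entailed — 'Kai tore the letter' is causative; it entails the inchoative 'the letter tore'.

(c), (e)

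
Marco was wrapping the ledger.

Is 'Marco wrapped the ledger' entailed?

'was wrapping' is progressive; for an accomplishment like 'wrap the ledger', it doesn't entail completion.

no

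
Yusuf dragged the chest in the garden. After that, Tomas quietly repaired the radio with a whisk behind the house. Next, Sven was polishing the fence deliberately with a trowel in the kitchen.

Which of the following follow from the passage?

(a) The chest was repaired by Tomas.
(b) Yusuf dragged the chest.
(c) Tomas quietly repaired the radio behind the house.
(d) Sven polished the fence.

(b), (c), (d)

(a) Not entailed — Tomas repaired the radio, not the chest; the chest belongs to the dragging event.
(b) Entailed — this follows by dropping conjuncts from the dragging event's description.
(c) Entailed — every conjunct here is already in the original repairing event.
(d) Entailed — 'polish' is an activity; 'was polishing' entails that some polishing happened, so 'polished' holds.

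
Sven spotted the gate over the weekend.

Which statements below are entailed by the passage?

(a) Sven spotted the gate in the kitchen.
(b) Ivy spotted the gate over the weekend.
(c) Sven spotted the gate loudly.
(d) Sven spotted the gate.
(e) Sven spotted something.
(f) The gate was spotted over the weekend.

(d), (e), (f)

(a) Not entailed — 'in the kitchen' adds information not in the original event.
(b) Not entailed — the passage has Sven spotting the gate, not Ivy.
(c) Not entailed — 'loudly' adds information not in the original event.
(d) Entailed — the original entails any weakening of itself; this just drops 'over the weekend'.
(e) Entailed — dropping 'over the weekend' and generalizing the patient leaves a sub-description the original still satisfies.
(f) Entailed — generalizing the agent leaves a sub-description the original still satisfies.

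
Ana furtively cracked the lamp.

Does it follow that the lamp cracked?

'Ana cracked the lamp' is the causative; it entails the inchoative 'the lamp cracked'.

yes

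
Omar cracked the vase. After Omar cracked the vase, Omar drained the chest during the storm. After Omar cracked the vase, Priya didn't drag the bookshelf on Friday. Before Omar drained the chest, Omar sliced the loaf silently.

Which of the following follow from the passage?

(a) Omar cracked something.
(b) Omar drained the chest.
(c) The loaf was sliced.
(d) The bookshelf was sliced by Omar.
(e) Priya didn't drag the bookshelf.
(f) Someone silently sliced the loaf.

(a) Entailed — the original entails any weakening of itself; this just generalizes the patient.
(b) Entailed — this follows by dropping conjuncts from the draining event's description.
(c) Entailed — dropping 'silently' and generalizing the agent leaves a sub-description the original still satisfies.
(d) Not entailed — Omar sliced the loaf, not the bookshelf; the bookshelf belongs to the dragging event.
(e) Not entailed — dropping 'on Friday' under negation is not valid — the original leaves open that Priya dragged the bookshelf some other way.
(f) Entailed — generalizing the agent leaves a sub-description the original still satisfies.

(a), (b), (c), (f)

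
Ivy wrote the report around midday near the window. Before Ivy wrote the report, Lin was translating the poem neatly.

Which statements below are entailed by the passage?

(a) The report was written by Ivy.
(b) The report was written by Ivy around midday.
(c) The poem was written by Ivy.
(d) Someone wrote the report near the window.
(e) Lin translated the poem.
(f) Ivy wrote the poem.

(a), (b), (d)

(a) Entailed — the original entails any weakening of itself; this just drops 'near the window', 'around midday'.
(b) Entailed — dropping 'near the window' leaves a sub-description the original still satisfies.
(c) Not entailed — Ivy wrote the report, not the poem; the poem belongs to the translating event.
(d) Entailed — this follows by dropping conjuncts from the writing event's description.
(e) Not entailed — 'was translating' is progressive on an accomplishment; it does not entail the completed 'translated'.
(f) Not entailed — Ivy wrote the report, not the poem; the poem belongs to the translating event.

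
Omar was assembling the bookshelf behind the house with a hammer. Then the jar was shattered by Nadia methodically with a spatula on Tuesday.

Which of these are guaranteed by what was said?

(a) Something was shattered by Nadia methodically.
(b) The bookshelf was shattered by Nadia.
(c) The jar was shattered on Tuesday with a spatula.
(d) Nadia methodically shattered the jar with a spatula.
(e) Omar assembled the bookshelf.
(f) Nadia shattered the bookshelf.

(a) Entailed — the original entails any weakening of itself; this just drops 'with a spatula', 'on Tuesday' and generalizes the patient.
(b) Not entailed — Nadia shattered the jar, not the bookshelf; the bookshelf belongs to the assembling event.
(c) Entailed — dropping 'methodically' and generalizing the agent leaves a sub-description the original still satisfies.
(d) Entailed — dropping 'on Tuesday' leaves a sub-description the original still satisfies.
(e) Not entailed — 'was assembling' is progressive on an accomplishment; it does not entail the completed 'assembled'.
(f) Not entailed — Nadia shattered the jar, not the bookshelf; the bookshelf belongs to the assembling event.

(a), (c), (d)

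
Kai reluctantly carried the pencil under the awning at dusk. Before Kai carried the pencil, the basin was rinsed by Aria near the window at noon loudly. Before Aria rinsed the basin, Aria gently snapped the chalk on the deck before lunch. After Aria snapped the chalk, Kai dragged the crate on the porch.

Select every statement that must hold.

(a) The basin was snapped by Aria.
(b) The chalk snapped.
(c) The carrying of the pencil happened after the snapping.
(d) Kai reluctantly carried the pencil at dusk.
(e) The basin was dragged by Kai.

(a) Not entailed — Aria snapped the chalk, not the basin; the basin belongs to the rinsing event.
(b) Entailed — 'Aria snapped the chalk' is causative; it entails the inchoative 'the chalk snapped'.
(c) Entailed — the narrative places the snapping before the carrying.
(d) Entailed — this follows by dropping conjuncts from the carrying event's description.
(e) Not entailed — Kai dragged the crate, not the basin; the basin belongs to the rinsing event.

(b), (c), (d)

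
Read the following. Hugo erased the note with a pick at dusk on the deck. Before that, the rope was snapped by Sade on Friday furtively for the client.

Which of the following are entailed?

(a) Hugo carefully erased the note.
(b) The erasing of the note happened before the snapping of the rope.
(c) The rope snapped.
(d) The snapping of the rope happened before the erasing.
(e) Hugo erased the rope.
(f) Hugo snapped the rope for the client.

(c), (d)

(a) Not entailed — 'carefully' adds information not in the original event.
(b) Not entailed — the narrative places the snapping before the erasing, not after.
(c) Entailed — 'Sade snapped the rope' is causative; it entails the inchoative 'the rope snapped'.
(d) Entailed — the narrative places the snapping before the erasing.
(e) Not entailed — Hugo erased the note, not the rope; the rope belongs to the snapping event.
(f) Not entailed — the passage has Sade snapping the rope, not Hugo.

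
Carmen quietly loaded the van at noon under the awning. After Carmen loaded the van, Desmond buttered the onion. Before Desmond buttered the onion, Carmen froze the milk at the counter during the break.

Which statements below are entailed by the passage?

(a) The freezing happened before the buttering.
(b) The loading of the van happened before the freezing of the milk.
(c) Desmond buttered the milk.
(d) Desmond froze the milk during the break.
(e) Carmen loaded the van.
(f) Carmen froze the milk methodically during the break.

(a) Entailed — the narrative places the freezing before the buttering.
(b) Not entailed — the narrative doesn't order the loading relative to the freezing.
(c) Not entailed — Desmond buttered the onion, not the milk; the milk belongs to the freezing event.
(d) Not entailed — the passage has Carmen freezing the milk, not Desmond.
(e) Entailed — the original entails any weakening of itself; this just drops 'quietly', 'at noon', 'under the awning'.
(f) Not entailed — 'methodically' adds information not in the original event.

(a), (e)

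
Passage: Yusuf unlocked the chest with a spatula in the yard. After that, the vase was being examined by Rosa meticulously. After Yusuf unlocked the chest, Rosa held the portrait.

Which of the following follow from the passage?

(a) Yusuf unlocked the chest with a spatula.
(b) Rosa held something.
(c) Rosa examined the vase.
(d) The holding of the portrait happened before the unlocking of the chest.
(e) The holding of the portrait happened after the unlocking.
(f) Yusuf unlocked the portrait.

(a) Entailed — the original entails any weakening of itself; this just drops 'in the yard'.
(b) Entailed — the original entails any weakening of itself; this just generalizes the patient.
(c) Entailed — 'examine' is an activity; 'was examining' entails that some examining happened, so 'examined' holds.
(d) Not entailed — the narrative places the unlocking before the holding, not after.
(e) Entailed — the narrative places the unlocking before the holding.
(f) Not entailed — Yusuf unlocked the chest, not the portrait; the portrait belongs to the holding event.

(a), (b), (c), (e)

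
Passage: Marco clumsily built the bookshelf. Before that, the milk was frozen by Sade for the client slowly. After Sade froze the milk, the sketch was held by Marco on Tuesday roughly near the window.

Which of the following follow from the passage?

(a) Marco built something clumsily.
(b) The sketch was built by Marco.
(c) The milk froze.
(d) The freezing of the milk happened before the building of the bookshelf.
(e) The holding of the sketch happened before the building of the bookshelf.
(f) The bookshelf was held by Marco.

(a), (c), (d)

(a) Entailed — generalizing the patient leaves a sub-description the original still satisfies.
(b) Not entailed — Marco built the bookshelf, not the sketch; the sketch belongs to the holding event.
(c) Entailed — 'Sade froze the milk' is causative; it entails the inchoative 'the milk froze'.
(d) Entailed — the narrative places the freezing before the building.
(e) Not entailed — the narrative doesn't order the holding relative to the building.
(f) Not entailed — Marco held the sketch, not the bookshelf; the bookshelf belongs to the building event.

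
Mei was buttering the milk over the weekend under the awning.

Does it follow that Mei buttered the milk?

no

'was buttering' is progressive; for an accomplishment like 'butter the milk', it doesn't entail completion.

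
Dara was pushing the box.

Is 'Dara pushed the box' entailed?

yes

'push' is atelic; if Dara was pushing the box, then Dara pushed the box (for some time).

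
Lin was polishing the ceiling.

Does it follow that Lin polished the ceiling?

'polish' is atelic; if Lin was polishing the ceiling, then Lin polished the ceiling (for some time).

yes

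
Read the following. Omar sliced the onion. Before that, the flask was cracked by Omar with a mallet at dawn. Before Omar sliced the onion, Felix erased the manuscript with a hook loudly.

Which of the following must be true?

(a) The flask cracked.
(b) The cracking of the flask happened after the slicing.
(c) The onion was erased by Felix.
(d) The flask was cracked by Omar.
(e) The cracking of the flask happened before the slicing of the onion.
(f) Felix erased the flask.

(a), (d), (e)

(a) Entailed — 'Omar cracked the flask' is causative; it entails the inchoative 'the flask cracked'.
(b) Not entailed — the narrative places the cracking before the slicing, not after.
(c) Not entailed — Felix erased the manuscript, not the onion; the onion belongs to the slicing event.
(d) Entailed — dropping 'with a mallet', 'at dawn' leaves a sub-description the original still satisfies.
(e) Entailed — the narrative places the cracking before the slicing.
(f) Not entailed — Felix erased the manuscript, not the flask; the flask belongs to the cracking event.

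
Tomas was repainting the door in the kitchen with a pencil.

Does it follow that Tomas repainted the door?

no

'was repainting' is progressive; for an accomplishment like 'repaint the door', it doesn't entail completion.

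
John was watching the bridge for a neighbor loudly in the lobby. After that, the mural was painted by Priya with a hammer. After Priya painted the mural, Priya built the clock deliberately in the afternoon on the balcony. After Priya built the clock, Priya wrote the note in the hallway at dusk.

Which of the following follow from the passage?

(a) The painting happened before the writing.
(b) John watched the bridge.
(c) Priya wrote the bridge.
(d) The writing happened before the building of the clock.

(a) Entailed — the narrative places the painting before the writing.
(b) Entailed — 'watch' is an activity; 'was watching' entails that some watching happened, so 'watched' holds.
(c) Not entailed — Priya wrote the note, not the bridge; the bridge belongs to the watching event.
(d) Not entailed — the narrative places the building before the writing, not after.

(a), (b)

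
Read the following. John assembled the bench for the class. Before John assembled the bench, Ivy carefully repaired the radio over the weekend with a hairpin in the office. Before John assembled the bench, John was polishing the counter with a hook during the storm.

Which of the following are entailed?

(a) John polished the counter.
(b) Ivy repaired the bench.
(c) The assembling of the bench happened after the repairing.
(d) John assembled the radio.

(a) Entailed — 'polish' is an activity; 'was polishing' entails that some polishing happened, so 'polished' holds.
(b) Not entailed — Ivy repaired the radio, not the bench; the bench belongs to the assembling event.
(c) Entailed — the narrative places the repairing before the assembling.
(d) Not entailed — John assembled the bench, not the radio; the radio belongs to the repairing event.

(a), (c)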